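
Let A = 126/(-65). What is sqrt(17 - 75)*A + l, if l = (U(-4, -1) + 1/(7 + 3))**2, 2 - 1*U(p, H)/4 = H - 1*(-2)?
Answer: 1681/100 - 126*I*sqrt(58)/65 ≈ 16.81 - 14.763*I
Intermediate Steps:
A = -126/65 (A = 126*(-1/65) = -126/65 ≈ -1.9385)
U(p, H) = -4*H (U(p, H) = 8 - 4*(H - 1*(-2)) = 8 - 4*(H + 2) = 8 - 4*(2 + H) = 8 + (-8 - 4*H) = -4*H)
l = 1681/100 (l = (-4*(-1) + 1/(7 + 3))**2 = (4 + 1/10)**2 = (41/10)**2 = 1681/100 ≈ 16.810)
sqrt(17 - 75)*A + l = sqrt(17 - 75)*(-126/65) + 1681/100 = sqrt(-58)*(-126/65) + 1681/100 = (I*sqrt(58))*(-126/65) + 1681/100 = -126*I*sqrt(58)/65 + 1681/100 = 1681/100 - 126*I*sqrt(58)/65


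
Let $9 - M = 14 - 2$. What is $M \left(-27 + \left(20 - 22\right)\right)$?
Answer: $87$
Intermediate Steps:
$M = -3$ ($M = 9 - \left(14 - 2\right) = 9 - 12 = -3$)
$M \left(-27 + \left(20 - 22\right)\right) = - 3 \left(-27 + \left(20 - 22\right)\right) = - 3 \left(-27 - 2\right) = \left(-3\right) \left(-29\right) = 87$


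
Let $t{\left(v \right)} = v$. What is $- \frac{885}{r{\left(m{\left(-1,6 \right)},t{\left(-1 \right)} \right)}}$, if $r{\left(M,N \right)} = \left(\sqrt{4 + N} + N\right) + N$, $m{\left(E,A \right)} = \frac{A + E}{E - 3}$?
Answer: $1770 + 885 \sqrt{3} \approx 3302.9$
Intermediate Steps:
$m{\left(E,A \right)} = \frac{A + E}{-3 + E}$
$r{\left(M,N \right)} = \sqrt{4 + N} + 2 N$ ($r{\left(M,N \right)} = \left(N + \sqrt{4 + N}\right) + N = \sqrt{4 + N} + 2 N$)
$- \frac{885}{r{\left(m{\left(-1,6 \right)},t{\left(-1 \right)} \right)}} = - \frac{885}{\sqrt{4 - 1} + 2 \left(-1\right)} = - \frac{885}{\sqrt{3} - 2} = - \frac{885}{-2 + \sqrt{3}}$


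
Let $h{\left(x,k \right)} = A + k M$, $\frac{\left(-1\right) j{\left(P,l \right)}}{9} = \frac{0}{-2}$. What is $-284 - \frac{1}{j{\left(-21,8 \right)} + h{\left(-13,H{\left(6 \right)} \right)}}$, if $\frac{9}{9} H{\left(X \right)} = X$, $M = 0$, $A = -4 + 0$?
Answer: $- \frac{1135}{4} \approx -283.75$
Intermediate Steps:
$A = -4$
$j{\left(P,l \right)} = 0$ ($j{\left(P,l \right)} = - 9 \frac{0}{-2} = - 9 \cdot 0 \left(- \frac{1}{2}\right) = \left(-9\right) 0 = 0$)
$H{\left(X \right)} = X$
$h{\left(x,k \right)} = -4$ ($h{\left(x,k \right)} = -4 + k 0 = -4 + 0 = -4$)
$-284 - \frac{1}{j{\left(-21,8 \right)} + h{\left(-13,H{\left(6 \right)} \right)}} = -284 - \frac{1}{0 - 4} = -284 - \frac{1}{-4} = -284 - - \frac{1}{4} = -284 + \frac{1}{4} = - \frac{1135}{4}$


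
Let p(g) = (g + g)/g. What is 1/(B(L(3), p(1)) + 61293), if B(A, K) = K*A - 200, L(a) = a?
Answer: 1/61099 ≈ 1.6367e-5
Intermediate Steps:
p(g) = 2 (p(g) = (2*g)/g = 2)
B(A, K) = -200 + A*K (B(A, K) = A*K - 200 = -200 + A*K)
1/(B(L(3), p(1)) + 61293) = 1/((-200 + 3*2) + 61293) = 1/((-200 + 6) + 61293) = 1/(-194 + 61293) = 1/61099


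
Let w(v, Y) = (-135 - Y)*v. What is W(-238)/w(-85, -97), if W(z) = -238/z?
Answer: 1/3230 ≈ 0.00030960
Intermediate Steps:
w(v, Y) = v*(-135 - Y)
W(-238)/w(-85, -97) = (-238/(-238))/((-1*(-85)*(135 - 97))) = (-238*(-1/238))/((-1*(-85)*38)) = 1/3230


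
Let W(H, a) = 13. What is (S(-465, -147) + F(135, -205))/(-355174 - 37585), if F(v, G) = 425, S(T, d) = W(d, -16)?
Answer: -438/392759 ≈ -0.0011152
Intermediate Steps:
S(T, d) = 13
(S(-465, -147) + F(135, -205))/(-355174 - 37585) = (13 + 425)/(-355174 - 37585) = 438/(-392759) = 438*(-1/392759) = -438/392759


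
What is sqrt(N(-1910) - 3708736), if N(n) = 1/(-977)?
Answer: 3*I*sqrt(393344007369)/977 ≈ 1925.8*I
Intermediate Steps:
N(n) = -1/977
sqrt(N(-1910) - 3708736) = sqrt(-1/977 - 3708736) = sqrt(-3623435073/977) = 3*I*sqrt(393344007369)/977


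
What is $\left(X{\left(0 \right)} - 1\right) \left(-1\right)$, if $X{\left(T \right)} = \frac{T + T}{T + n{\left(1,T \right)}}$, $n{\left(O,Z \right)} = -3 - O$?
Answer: $1$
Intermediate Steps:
$X{\left(T \right)} = \frac{2 T}{-4 + T}$ ($X{\left(T \right)} = \frac{T + T}{T - 4} = \frac{2 T}{T - 4} = \frac{2 T}{-4 + T}$)
$\left(X{\left(0 \right)} - 1\right) \left(-1\right) = \left(2 \cdot 0 \frac{1}{-4 + 0} - 1\right) \left(-1\right) = \left(2 \cdot 0 \frac{1}{-4} - 1\right) \left(-1\right) = \left(2 \cdot 0 \left(- \frac{1}{4}\right) - 1\right) \left(-1\right) = \left(0 - 1\right) \left(-1\right) = \left(-1\right) \left(-1\right) = 1$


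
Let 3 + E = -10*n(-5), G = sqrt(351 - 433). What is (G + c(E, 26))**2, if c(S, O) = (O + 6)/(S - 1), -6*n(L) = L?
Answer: (96 - 37*I*sqrt(82))**2/1369 ≈ -75.268 - 46.99*I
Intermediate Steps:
n(L) = -L/6
G = I*sqrt(82) (G = sqrt(-82) = I*sqrt(82) ≈ 9.0554*I)
E = -34/3 (E = -3 - (-5)*(-5)/3 = -3 - 10*5/6 = -3 - 25/3 = -34/3 ≈ -11.333)
c(S, O) = (6 + O)/(-1 + S)
(G + c(E, 26))**2 = (I*sqrt(82) + (6 + 26)/(-1 - 34/3))**2 = (I*sqrt(82) + 32/(-37/3))**2 = (I*sqrt(82) - 3/37*32)**2 = (I*sqrt(82) - 96/37)**2 = (-96/37 + I*sqrt(82))**2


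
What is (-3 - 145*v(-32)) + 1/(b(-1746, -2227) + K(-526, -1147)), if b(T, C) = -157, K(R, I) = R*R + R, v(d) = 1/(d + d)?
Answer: -12971607/17663552 ≈ -0.73437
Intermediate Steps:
v(d) = 1/(2*d)
K(R, I) = R + R**2 (K(R, I) = R**2 + R = R + R**2)
(-3 - 145*v(-32)) + 1/(b(-1746, -2227) + K(-526, -1147)) = (-3 - 145/(2*(-32))) + 1/(-157 - 526*(1 - 526)) = (-3 - 145*(-1)/(2*32)) + 1/(-157 - 526*(-525)) = (-3 - 145*(-1/64)) + 1/(-157 + 276150) = (-3 + 145/64) + 1/275993 = -47/64 + 1/275993 = -12971607/17663552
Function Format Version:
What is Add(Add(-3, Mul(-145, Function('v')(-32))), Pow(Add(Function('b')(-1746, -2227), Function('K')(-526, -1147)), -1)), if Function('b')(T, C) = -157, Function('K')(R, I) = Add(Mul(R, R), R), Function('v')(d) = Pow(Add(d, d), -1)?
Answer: Rational(-12971607, 17663552) ≈ -0.73437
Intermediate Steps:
Function('v')(d) = Mul(Rational(1, 2), Pow(d, -1)) (Function('v')(d) = Pow(Mul(2, d), -1) = Mul(Rational(1, 2), Pow(d, -1)))
Function('K')(R, I) = Add(R, Pow(R, 2)) (Function('K')(R, I) = Add(Pow(R, 2), R) = Add(R, Pow(R, 2)))
Add(Add(-3, Mul(-145, Function('v')(-32))), Pow(Add(Function('b')(-1746, -2227), Function('K')(-526, -1147)), -1)) = Add(Add(-3, Mul(-145, Mul(Rational(1, 2), Pow(-32, -1)))), Pow(Add(-157, Mul(-526, Add(1, -526))), -1)) = Add(Add(-3, Mul(-145, Mul(Rational(1, 2), Rational(-1, 32)))), Pow(Add(-157, Mul(-526, -525)), -1)) = Add(Add(-3, Mul(-145, Rational(-1, 64))), Pow(Add(-157, 276150), -1)) = Add(Add(-3, Rational(145, 64)), Pow(275993, -1)) = Add(Rational(-47, 64), Rational(1, 275993)) = Rational(-12971607, 17663552)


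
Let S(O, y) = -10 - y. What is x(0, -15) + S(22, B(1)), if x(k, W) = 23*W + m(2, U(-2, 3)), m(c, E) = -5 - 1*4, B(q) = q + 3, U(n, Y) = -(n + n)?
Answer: -368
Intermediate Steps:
U(n, Y) = -2*n
B(q) = 3 + q
m(c, E) = -9 (m(c, E) = -5 - 4 = -9)
x(k, W) = -9 + 23*W (x(k, W) = 23*W - 9 = -9 + 23*W)
x(0, -15) + S(22, B(1)) = (-9 + 23*(-15)) + (-10 - (3 + 1)) = (-9 - 345) + (-10 - 1*4) = -354 + (-10 - 4) = -354 - 14 = -368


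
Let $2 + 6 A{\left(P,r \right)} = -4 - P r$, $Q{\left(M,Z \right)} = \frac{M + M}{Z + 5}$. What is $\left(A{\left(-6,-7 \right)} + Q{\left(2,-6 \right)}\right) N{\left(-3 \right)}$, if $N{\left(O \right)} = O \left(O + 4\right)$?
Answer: $36$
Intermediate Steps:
$Q{\left(M,Z \right)} = \frac{2 M}{5 + Z}$
$N{\left(O \right)} = O \left(4 + O\right)$
$A{\left(P,r \right)} = -1 - \frac{P r}{6}$ ($A{\left(P,r \right)} = - \frac{1}{3} + \frac{-4 - P r}{6} = - \frac{1}{3} - \left(\frac{2}{3} + \frac{P r}{6}\right) = -1 - \frac{P r}{6}$)
$\left(A{\left(-6,-7 \right)} + Q{\left(2,-6 \right)}\right) N{\left(-3 \right)} = \left(\left(-1 - \left(-1\right) \left(-7\right)\right) + 2 \cdot 2 \frac{1}{5 - 6}\right) \left(- 3 \left(4 - 3\right)\right) = \left(\left(-1 - 7\right) + 2 \cdot 2 \frac{1}{-1}\right) \left(\left(-3\right) 1\right) = \left(-8 + 2 \cdot 2 \left(-1\right)\right) \left(-3\right) = \left(-8 - 4\right) \left(-3\right) = \left(-12\right) \left(-3\right) = 36$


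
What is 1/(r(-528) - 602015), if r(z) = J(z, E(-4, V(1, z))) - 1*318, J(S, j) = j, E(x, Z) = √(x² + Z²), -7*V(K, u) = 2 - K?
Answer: -29514317/17777447100776 - 7*√785/17777447100776 ≈ -1.6602e-6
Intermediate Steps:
V(K, u) = -2/7 + K/7 (V(K, u) = -(2 - K)/7 = -2/7 + K/7)
E(x, Z) = √(Z² + x²)
r(z) = -318 + √785/7 (r(z) = √((-2/7 + (⅐)*1)² + (-4)²) - 1*318 = √((-2/7 + ⅐)² + 16) - 318 = √((-⅐)² + 16) - 318 = √(1/49 + 16) - 318 = √(785/49) - 318 = √785/7 - 318 = -318 + √785/7)
1/(r(-528) - 602015) = 1/((-318 + √785/7) - 602015) = 1/(-602333 + √785/7)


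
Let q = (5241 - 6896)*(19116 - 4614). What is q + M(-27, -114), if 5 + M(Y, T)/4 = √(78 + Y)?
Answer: -24000830 + 4*√51 ≈ -2.4001e+7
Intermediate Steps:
M(Y, T) = -20 + 4*√(78 + Y)
q = -24000810 (q = -1655*14502 = -24000810)
q + M(-27, -114) = -24000810 + (-20 + 4*√(78 - 27)) = -24000810 + (-20 + 4*√51) = -24000830 + 4*√51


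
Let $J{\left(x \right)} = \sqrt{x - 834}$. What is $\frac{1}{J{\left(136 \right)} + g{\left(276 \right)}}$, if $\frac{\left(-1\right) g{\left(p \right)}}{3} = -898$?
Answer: $\frac{1347}{3629167} - \frac{i \sqrt{698}}{7258334} \approx 0.00037116 - 3.6399 \cdot 10^{-6} i$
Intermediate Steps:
$J{\left(x \right)} = \sqrt{-834 + x}$
$g{\left(p \right)} = 2694$ ($g{\left(p \right)} = \left(-3\right) \left(-898\right) = 2694$)
$\frac{1}{J{\left(136 \right)} + g{\left(276 \right)}} = \frac{1}{\sqrt{-834 + 136} + 2694} = \frac{1}{\sqrt{-698} + 2694} = \frac{1}{i \sqrt{698} + 2694} = \frac{1}{2694 + i \sqrt{698}}$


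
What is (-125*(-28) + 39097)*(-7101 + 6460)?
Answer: -27304677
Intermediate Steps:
(-125*(-28) + 39097)*(-7101 + 6460) = (3500 + 39097)*(-641) = 42597*(-641) = -27304677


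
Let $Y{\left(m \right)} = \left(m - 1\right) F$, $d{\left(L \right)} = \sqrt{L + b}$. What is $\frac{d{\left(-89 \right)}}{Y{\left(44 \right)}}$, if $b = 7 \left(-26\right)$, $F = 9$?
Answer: $\frac{i \sqrt{271}}{387} \approx 0.042538 i$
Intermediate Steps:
$b = -182$
$d{\left(L \right)} = \sqrt{-182 + L}$ ($d{\left(L \right)} = \sqrt{L - 182} = \sqrt{-182 + L}$)
$Y{\left(m \right)} = -9 + 9 m$ ($Y{\left(m \right)} = \left(m - 1\right) 9 = \left(-1 + m\right) 9 = -9 + 9 m$)
$\frac{d{\left(-89 \right)}}{Y{\left(44 \right)}} = \frac{\sqrt{-182 - 89}}{-9 + 9 \cdot 44} = \frac{\sqrt{-271}}{-9 + 396} = \frac{i \sqrt{271}}{387}$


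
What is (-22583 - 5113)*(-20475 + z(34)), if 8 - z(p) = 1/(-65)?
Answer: 36845484384/65 ≈ 5.6685e+8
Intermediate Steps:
z(p) = 521/65 (z(p) = 8 - 1/(-65) = 8 - 1*(-1/65) = 8 + 1/65 = 521/65)
(-22583 - 5113)*(-20475 + z(34)) = (-22583 - 5113)*(-20475 + 521/65) = -27696*(-1330354/65) = 36845484384/65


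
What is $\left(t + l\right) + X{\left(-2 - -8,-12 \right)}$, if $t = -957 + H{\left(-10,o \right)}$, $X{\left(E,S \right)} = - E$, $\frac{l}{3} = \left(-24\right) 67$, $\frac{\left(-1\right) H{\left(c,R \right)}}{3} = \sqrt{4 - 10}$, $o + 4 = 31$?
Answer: $-5787 - 3 i \sqrt{6} \approx -5787.0 - 7.3485 i$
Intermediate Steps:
$o = 27$ ($o = -4 + 31 = 27$)
$H{\left(c,R \right)} = - 3 i \sqrt{6}$ ($H{\left(c,R \right)} = - 3 \sqrt{4 - 10} = - 3 \sqrt{-6} = - 3 i \sqrt{6}$)
$l = -4824$ ($l = 3 \left(\left(-24\right) 67\right) = 3 \left(-1608\right) = -4824$)
$t = -957 - 3 i \sqrt{6} \approx -957.0 - 7.3485 i$
$\left(t + l\right) + X{\left(-2 - -8,-12 \right)} = \left(\left(-957 - 3 i \sqrt{6}\right) - 4824\right) - \left(-2 - -8\right) = \left(-5781 - 3 i \sqrt{6}\right) - \left(-2 + 8\right) = \left(-5781 - 3 i \sqrt{6}\right) - 6 = -5787 - 3 i \sqrt{6}$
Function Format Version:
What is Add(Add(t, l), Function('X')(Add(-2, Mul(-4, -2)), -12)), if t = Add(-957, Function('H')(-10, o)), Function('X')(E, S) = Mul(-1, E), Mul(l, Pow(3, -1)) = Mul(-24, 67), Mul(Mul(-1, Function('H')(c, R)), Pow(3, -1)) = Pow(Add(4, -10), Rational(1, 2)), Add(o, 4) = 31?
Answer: Add(-5787, Mul(-3, I, Pow(6, Rational(1, 2)))) ≈ Add(-5787.0, Mul(-7.3485, I))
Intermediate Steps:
o = 27 (o = Add(-4, 31) = 27)
Function('H')(c, R) = Mul(-3, I, Pow(6, Rational(1, 2))) (Function('H')(c, R) = Mul(-3, Pow(Add(4, -10), Rational(1, 2))) = Mul(-3, Pow(-6, Rational(1, 2))) = Mul(-3, Mul(I, Pow(6, Rational(1, 2)))) = Mul(-3, I, Pow(6, Rational(1, 2))))
l = -4824 (l = Mul(3, Mul(-24, 67)) = Mul(3, -1608) = -4824)
t = Add(-957, Mul(-3, I, Pow(6, Rational(1, 2)))) ≈ Add(-957.00, Mul(-7.3485, I))
Add(Add(t, l), Function('X')(Add(-2, Mul(-4, -2)), -12)) = Add(Add(Add(-957, Mul(-3, I, Pow(6, Rational(1, 2)))), -4824), Mul(-1, Add(-2, Mul(-4, -2)))) = Add(Add(-5781, Mul(-3, I, Pow(6, Rational(1, 2)))), Mul(-1, Add(-2, 8))) = Add(Add(-5781, Mul(-3, I, Pow(6, Rational(1, 2)))), Mul(-1, 6)) = Add(Add(-5781, Mul(-3, I, Pow(6, Rational(1, 2)))), -6) = Add(-5787, Mul(-3, I, Pow(6, Rational(1, 2))))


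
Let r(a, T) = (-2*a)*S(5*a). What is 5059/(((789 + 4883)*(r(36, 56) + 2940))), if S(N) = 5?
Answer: 5059/14633760 ≈ 0.00034571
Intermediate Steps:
r(a, T) = -10*a (r(a, T) = -2*a*5 = -10*a)
5059/(((789 + 4883)*(r(36, 56) + 2940))) = 5059/(((789 + 4883)*(-10*36 + 2940))) = 5059/((5672*(-360 + 2940))) = 5059/((5672*2580)) = 5059/14633760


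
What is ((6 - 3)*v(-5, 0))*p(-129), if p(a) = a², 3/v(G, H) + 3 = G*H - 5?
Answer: -149769/8 ≈ -18721.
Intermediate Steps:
v(G, H) = 3/(-8 + G*H) (v(G, H) = 3/(-3 + (G*H - 5)) = 3/(-3 + (-5 + G*H)) = 3/(-8 + G*H))
((6 - 3)*v(-5, 0))*p(-129) = ((6 - 3)*(3/(-8 - 5*0)))*(-129)² = (3*(3/(-8 + 0)))*16641 = (3*(3/(-8)))*16641 = (3*(3*(-⅛)))*16641 = (3*(-3/8))*16641 = -9/8*16641 = -149769/8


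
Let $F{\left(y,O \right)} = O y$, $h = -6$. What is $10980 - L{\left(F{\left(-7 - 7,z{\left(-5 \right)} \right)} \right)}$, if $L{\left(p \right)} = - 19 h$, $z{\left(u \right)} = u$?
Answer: $10866$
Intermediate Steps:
$L{\left(p \right)} = 114$ ($L{\left(p \right)} = \left(-19\right) \left(-6\right) = 114$)
$10980 - L{\left(F{\left(-7 - 7,z{\left(-5 \right)} \right)} \right)} = 10980 - 114 = 10866$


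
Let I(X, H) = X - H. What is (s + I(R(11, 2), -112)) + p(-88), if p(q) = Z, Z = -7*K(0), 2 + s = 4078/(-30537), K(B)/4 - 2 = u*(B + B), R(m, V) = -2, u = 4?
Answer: 1583846/30537 ≈ 51.866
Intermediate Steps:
K(B) = 8 + 32*B (K(B) = 8 + 4*(4*(B + B)) = 8 + 4*(4*(2*B)) = 8 + 4*(8*B) = 8 + 32*B)
s = -65152/30537 (s = -2 + 4078/(-30537) = -2 + 4078*(-1/30537) = -2 - 4078/30537 = -65152/30537 ≈ -2.1335)
Z = -56 (Z = -7*(8 + 32*0) = -7*(8 + 0) = -7*8 = -56)
p(q) = -56
(s + I(R(11, 2), -112)) + p(-88) = (-65152/30537 + (-2 - 1*(-112))) - 56 = (-65152/30537 + (-2 + 112)) - 56 = (-65152/30537 + 110) - 56 = 3293918/30537 - 56 = 1583846/30537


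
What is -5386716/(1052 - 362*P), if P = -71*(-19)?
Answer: 2693358/243643 ≈ 11.055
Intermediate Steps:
P = 1349
-5386716/(1052 - 362*P) = -5386716/(1052 - 362*1349) = -5386716/(1052 - 488338) = -5386716/(-487286) = -5386716*(-1/487286) = 2693358/243643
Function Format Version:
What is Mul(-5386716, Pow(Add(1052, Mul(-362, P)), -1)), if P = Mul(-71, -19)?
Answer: Rational(2693358, 243643) ≈ 11.055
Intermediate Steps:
P = 1349
Mul(-5386716, Pow(Add(1052, Mul(-362, P)), -1)) = Mul(-5386716, Pow(Add(1052, Mul(-362, 1349)), -1)) = Mul(-5386716, Pow(Add(1052, -488338), -1)) = Mul(-5386716, Pow(-487286, -1)) = Mul(-5386716, Rational(-1, 487286)) = Rational(2693358, 243643)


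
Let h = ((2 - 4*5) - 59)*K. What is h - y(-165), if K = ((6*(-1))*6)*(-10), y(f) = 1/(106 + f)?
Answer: -1635479/59 ≈ -27720.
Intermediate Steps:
K = 360 (K = -6*6*(-10) = -36*(-10) = 360)
h = -27720 (h = ((2 - 4*5) - 59)*360 = ((2 - 20) - 59)*360 = (-18 - 59)*360 = -77*360 = -27720)
h - y(-165) = -27720 - 1/(106 - 165) = -27720 - 1/(-59) = -27720 - 1*(-1/59) = -27720 + 1/59 = -1635479/59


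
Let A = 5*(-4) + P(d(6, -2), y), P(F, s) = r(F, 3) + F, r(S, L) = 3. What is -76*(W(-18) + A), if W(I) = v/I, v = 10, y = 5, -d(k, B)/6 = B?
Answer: 3800/9 ≈ 422.22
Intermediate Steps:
d(k, B) = -6*B
P(F, s) = 3 + F
A = -5 (A = 5*(-4) + (3 - 6*(-2)) = -20 + (3 + 12) = -20 + 15 = -5)
W(I) = 10/I
-76*(W(-18) + A) = -76*(10/(-18) - 5) = -76*(10*(-1/18) - 5) = -76*(-5/9 - 5) = -76*(-50/9) = 3800/9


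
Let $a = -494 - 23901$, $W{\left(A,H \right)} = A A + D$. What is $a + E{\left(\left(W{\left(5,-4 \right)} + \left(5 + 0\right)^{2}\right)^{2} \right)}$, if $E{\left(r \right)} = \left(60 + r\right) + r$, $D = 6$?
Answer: $-18063$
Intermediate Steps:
$W{\left(A,H \right)} = 6 + A^{2}$ ($W{\left(A,H \right)} = A A + 6 = A^{2} + 6 = 6 + A^{2}$)
$a = -24395$
$E{\left(r \right)} = 60 + 2 r$
$a + E{\left(\left(W{\left(5,-4 \right)} + \left(5 + 0\right)^{2}\right)^{2} \right)} = -24395 + \left(60 + 2 \left(\left(6 + 5^{2}\right) + \left(5 + 0\right)^{2}\right)^{2}\right) = -24395 + \left(60 + 2 \left(\left(6 + 25\right) + 5^{2}\right)^{2}\right) = -24395 + \left(60 + 2 \left(31 + 25\right)^{2}\right) = -24395 + \left(60 + 2 \cdot 56^{2}\right) = -24395 + \left(60 + 2 \cdot 3136\right) = -24395 + \left(60 + 6272\right) = -24395 + 6332 = -18063$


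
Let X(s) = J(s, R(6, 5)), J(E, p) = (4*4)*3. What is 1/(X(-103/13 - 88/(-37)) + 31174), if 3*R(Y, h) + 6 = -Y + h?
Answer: 1/31222 ≈ 3.2029e-5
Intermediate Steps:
R(Y, h) = -2 - Y/3 + h/3 (R(Y, h) = -2 + (-Y + h)/3 = -2 + (h - Y)/3 = -2 + (-Y/3 + h/3) = -2 - Y/3 + h/3)
J(E, p) = 48 (J(E, p) = 16*3 = 48)
X(s) = 48
1/(X(-103/13 - 88/(-37)) + 31174) = 1/(48 + 31174) = 1/31222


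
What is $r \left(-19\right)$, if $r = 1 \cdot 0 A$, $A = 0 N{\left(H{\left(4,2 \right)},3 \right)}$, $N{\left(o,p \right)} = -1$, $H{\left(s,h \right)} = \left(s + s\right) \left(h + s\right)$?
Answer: $0$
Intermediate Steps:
$H{\left(s,h \right)} = 2 s \left(h + s\right)$
$A = 0$ ($A = 0 \left(-1\right) = 0$)
$r = 0$ ($r = 1 \cdot 0 \cdot 0 = 0 \cdot 0 = 0$)
$r \left(-19\right) = 0 \left(-19\right) = 0$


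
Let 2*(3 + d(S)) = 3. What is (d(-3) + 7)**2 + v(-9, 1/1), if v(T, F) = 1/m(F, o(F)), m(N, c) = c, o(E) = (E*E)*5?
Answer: 609/20 ≈ 30.450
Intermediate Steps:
o(E) = 5*E**2 (o(E) = E**2*5 = 5*E**2)
v(T, F) = 1/(5*F**2)
d(S) = -3/2 (d(S) = -3 + (1/2)*3 = -3 + 3/2 = -3/2)
(d(-3) + 7)**2 + v(-9, 1/1) = (-3/2 + 7)**2 + 1/(5*(1/1)**2) = (11/2)**2 + (1/5)/1**2 = 121/4 + (1/5)*1 = 121/4 + 1/5 = 609/20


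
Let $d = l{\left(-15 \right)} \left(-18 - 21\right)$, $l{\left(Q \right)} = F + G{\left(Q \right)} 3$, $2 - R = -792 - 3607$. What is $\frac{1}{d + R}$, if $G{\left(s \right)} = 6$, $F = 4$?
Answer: $\frac{1}{3543} \approx 0.00028225$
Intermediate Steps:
$R = 4401$ ($R = 2 - \left(-792 - 3607\right) = 2 - -4399 = 2 + 4399 = 4401$)
$l{\left(Q \right)} = 22$ ($l{\left(Q \right)} = 4 + 6 \cdot 3 = 4 + 18 = 22$)
$d = -858$ ($d = 22 \left(-18 - 21\right) = 22 \left(-39\right) = -858$)
$\frac{1}{d + R} = \frac{1}{-858 + 4401} = \frac{1}{3543}$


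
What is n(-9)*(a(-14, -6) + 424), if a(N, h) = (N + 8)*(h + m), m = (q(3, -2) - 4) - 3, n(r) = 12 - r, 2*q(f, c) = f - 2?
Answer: 10479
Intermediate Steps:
q(f, c) = -1 + f/2 (q(f, c) = (f - 2)/2 = (-2 + f)/2 = -1 + f/2)
m = -13/2 (m = ((-1 + (1/2)*3) - 4) - 3 = ((-1 + 3/2) - 4) - 3 = (1/2 - 4) - 3 = -7/2 - 3 = -13/2 ≈ -6.5000)
a(N, h) = (8 + N)*(-13/2 + h) (a(N, h) = (N + 8)*(h - 13/2) = (8 + N)*(-13/2 + h))
n(-9)*(a(-14, -6) + 424) = (12 - 1*(-9))*((-52 + 8*(-6) - 13/2*(-14) - 14*(-6)) + 424) = (12 + 9)*((-52 - 48 + 91 + 84) + 424) = 21*(75 + 424) = 21*499 = 10479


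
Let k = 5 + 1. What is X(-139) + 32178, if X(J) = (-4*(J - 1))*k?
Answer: 35538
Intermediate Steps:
k = 6
X(J) = 24 - 24*J (X(J) = -4*(J - 1)*6 = -4*(-1 + J)*6 = (4 - 4*J)*6 = 24 - 24*J)
X(-139) + 32178 = (24 - 24*(-139)) + 32178 = (24 + 3336) + 32178 = 3360 + 32178 = 35538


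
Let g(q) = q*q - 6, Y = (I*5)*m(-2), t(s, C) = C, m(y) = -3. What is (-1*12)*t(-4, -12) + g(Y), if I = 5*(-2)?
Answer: 22638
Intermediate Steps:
I = -10
Y = 150 (Y = -10*5*(-3) = -50*(-3) = 150)
g(q) = -6 + q² (g(q) = q² - 6 = -6 + q²)
(-1*12)*t(-4, -12) + g(Y) = -1*12*(-12) + (-6 + 150²) = -12*(-12) + (-6 + 22500) = 144 + 22494 = 22638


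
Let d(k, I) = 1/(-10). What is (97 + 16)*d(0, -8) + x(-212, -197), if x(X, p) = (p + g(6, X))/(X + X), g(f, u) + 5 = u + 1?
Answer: -21891/2120 ≈ -10.326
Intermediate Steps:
g(f, u) = -4 + u (g(f, u) = -5 + (u + 1) = -5 + (1 + u) = -4 + u)
d(k, I) = -1/10
x(X, p) = (-4 + X + p)/(2*X) (x(X, p) = (p + (-4 + X))/(X + X) = (-4 + X + p)/((2*X)) = (-4 + X + p)*(1/(2*X)) = (-4 + X + p)/(2*X))
(97 + 16)*d(0, -8) + x(-212, -197) = (97 + 16)*(-1/10) + (1/2)*(-4 - 212 - 197)/(-212) = 113*(-1/10) + (1/2)*(-1/212)*(-413) = -113/10 + 413/424 = -21891/2120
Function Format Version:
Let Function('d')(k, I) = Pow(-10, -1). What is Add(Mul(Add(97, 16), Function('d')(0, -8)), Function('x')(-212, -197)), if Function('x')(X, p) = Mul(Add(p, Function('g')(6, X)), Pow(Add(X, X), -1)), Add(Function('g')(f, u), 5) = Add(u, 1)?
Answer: Rational(-21891, 2120) ≈ -10.326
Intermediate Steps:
Function('g')(f, u) = Add(-4, u) (Function('g')(f, u) = Add(-5, Add(u, 1)) = Add(-5, Add(1, u)) = Add(-4, u))
Function('d')(k, I) = Rational(-1, 10)
Function('x')(X, p) = Mul(Rational(1, 2), Pow(X, -1), Add(-4, X, p)) (Function('x')(X, p) = Mul(Add(p, Add(-4, X)), Pow(Add(X, X), -1)) = Mul(Add(-4, X, p), Pow(Mul(2, X), -1)) = Mul(Add(-4, X, p), Mul(Rational(1, 2), Pow(X, -1))) = Mul(Rational(1, 2), Pow(X, -1), Add(-4, X, p)))
Add(Mul(Add(97, 16), Function('d')(0, -8)), Function('x')(-212, -197)) = Add(Mul(Add(97, 16), Rational(-1, 10)), Mul(Rational(1, 2), Pow(-212, -1), Add(-4, -212, -197))) = Add(Mul(113, Rational(-1, 10)), Mul(Rational(1, 2), Rational(-1, 212), -413)) = Add(Rational(-113, 10), Rational(413, 424)) = Rational(-21891, 2120)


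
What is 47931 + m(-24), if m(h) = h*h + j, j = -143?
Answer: 48364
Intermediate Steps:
m(h) = -143 + h² (m(h) = h*h - 143 = h² - 143 = -143 + h²)
47931 + m(-24) = 47931 + (-143 + (-24)²) = 47931 + (-143 + 576) = 47931 + 433 = 48364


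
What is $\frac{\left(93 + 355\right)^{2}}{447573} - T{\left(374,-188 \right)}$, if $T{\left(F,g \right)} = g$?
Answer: $\frac{12049204}{63939} \approx 188.45$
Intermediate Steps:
$\frac{\left(93 + 355\right)^{2}}{447573} - T{\left(374,-188 \right)} = \frac{\left(93 + 355\right)^{2}}{447573} - -188 = 448^{2} \cdot \frac{1}{447573} + 188 = 200704 \cdot \frac{1}{447573} + 188 = \frac{28672}{63939} + 188 = \frac{12049204}{63939}$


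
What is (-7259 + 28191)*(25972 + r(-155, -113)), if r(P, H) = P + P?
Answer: 537156984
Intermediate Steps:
r(P, H) = 2*P
(-7259 + 28191)*(25972 + r(-155, -113)) = (-7259 + 28191)*(25972 + 2*(-155)) = 20932*(25972 - 310) = 20932*25662 = 537156984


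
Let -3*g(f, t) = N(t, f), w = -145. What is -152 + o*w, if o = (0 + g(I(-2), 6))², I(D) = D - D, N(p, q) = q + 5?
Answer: -4993/9 ≈ -554.78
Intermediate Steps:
N(p, q) = 5 + q
I(D) = 0
g(f, t) = -5/3 - f/3 (g(f, t) = -(5 + f)/3 = -5/3 - f/3)
o = 25/9 (o = (0 + (-5/3 - ⅓*0))² = (0 + (-5/3 + 0))² = (0 - 5/3)² = (-5/3)² = 25/9 ≈ 2.7778)
-152 + o*w = -152 + (25/9)*(-145) = -152 - 3625/9 = -4993/9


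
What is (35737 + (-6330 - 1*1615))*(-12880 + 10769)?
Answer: -58668912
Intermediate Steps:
(35737 + (-6330 - 1*1615))*(-12880 + 10769) = (35737 + (-6330 - 1615))*(-2111) = (35737 - 7945)*(-2111) = 27792*(-2111) = -58668912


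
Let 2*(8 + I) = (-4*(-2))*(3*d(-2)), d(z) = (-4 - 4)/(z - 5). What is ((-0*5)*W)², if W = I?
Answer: 0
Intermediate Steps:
d(z) = -8/(-5 + z)
I = 40/7 (I = -8 + ((-4*(-2))*(3*(-8/(-5 - 2))))/2 = -8 + (8*(3*(-8/(-7))))/2 = -8 + (8*(3*(-8*(-⅐))))/2 = -8 + (8*(3*(8/7)))/2 = -8 + (8*(24/7))/2 = -8 + (½)*(192/7) = -8 + 96/7 = 40/7 ≈ 5.7143)
W = 40/7 ≈ 5.7143
((-0*5)*W)² = (-0*5*(40/7))² = (-3*0*(40/7))² = (0*(40/7))² = 0² = 0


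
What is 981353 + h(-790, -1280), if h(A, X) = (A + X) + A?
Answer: 978493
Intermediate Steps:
h(A, X) = X + 2*A
981353 + h(-790, -1280) = 981353 + (-1280 + 2*(-790)) = 981353 + (-1280 - 1580) = 981353 - 2860 = 978493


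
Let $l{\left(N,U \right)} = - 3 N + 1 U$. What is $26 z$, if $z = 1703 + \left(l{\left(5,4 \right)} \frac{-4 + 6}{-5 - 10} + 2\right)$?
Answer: $\frac{665522}{15} \approx 44368.0$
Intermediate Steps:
$l{\left(N,U \right)} = U - 3 N$ ($l{\left(N,U \right)} = - 3 N + U = U - 3 N$)
$z = \frac{25597}{15}$ ($z = 1703 + \left(\left(4 - 15\right) \frac{-4 + 6}{-5 - 10} + 2\right) = 1703 + \left(\left(4 - 15\right) \frac{2}{-15} + 2\right) = 1703 + \left(- 11 \cdot 2 \left(- \frac{1}{15}\right) + 2\right) = 1703 + \left(\left(-11\right) \left(- \frac{2}{15}\right) + 2\right) = 1703 + \left(\frac{22}{15} + 2\right) = 1703 + \frac{52}{15} = \frac{25597}{15} \approx 1706.5$)
$26 z = 26 \cdot \frac{25597}{15} = \frac{665522}{15}$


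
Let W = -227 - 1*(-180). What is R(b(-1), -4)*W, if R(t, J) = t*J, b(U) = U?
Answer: -188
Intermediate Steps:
R(t, J) = J*t
W = -47 (W = -227 + 180 = -47)
R(b(-1), -4)*W = -4*(-1)*(-47) = 4*(-47) = -188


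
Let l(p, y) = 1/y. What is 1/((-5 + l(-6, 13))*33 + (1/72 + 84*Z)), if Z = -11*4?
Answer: -936/3611507 ≈ -0.00025917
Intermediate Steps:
Z = -44
1/((-5 + l(-6, 13))*33 + (1/72 + 84*Z)) = 1/((-5 + 1/13)*33 + (1/72 + 84*(-44))) = 1/((-5 + 1/13)*33 + (1/72 - 3696)) = 1/(-64/13*33 - 266111/72) = 1/(-2112/13 - 266111/72) = 1/(-3611507/936) = -936/3611507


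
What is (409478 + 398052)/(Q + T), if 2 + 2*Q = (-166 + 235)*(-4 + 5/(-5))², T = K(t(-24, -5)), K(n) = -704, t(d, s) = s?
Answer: 323012/63 ≈ 5127.2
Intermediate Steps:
T = -704
Q = 1723/2 (Q = -1 + ((-166 + 235)*(-4 + 5/(-5))²)/2 = -1 + (69*(-4 + 5*(-⅕))²)/2 = -1 + (69*(-4 - 1)²)/2 = -1 + (69*(-5)²)/2 = -1 + (69*25)/2 = -1 + (½)*1725 = -1 + 1725/2 = 1723/2 ≈ 861.50)
(409478 + 398052)/(Q + T) = (409478 + 398052)/(1723/2 - 704) = 807530/(315/2) = 807530*(2/315) = 323012/63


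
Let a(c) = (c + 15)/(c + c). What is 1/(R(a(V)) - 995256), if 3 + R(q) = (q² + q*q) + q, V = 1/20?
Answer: -1/949808 ≈ -1.0528e-6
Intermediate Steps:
V = 1/20 ≈ 0.050000
a(c) = (15 + c)/(2*c) (a(c) = (15 + c)/((2*c)) = (15 + c)*(1/(2*c)) = (15 + c)/(2*c))
R(q) = -3 + q + 2*q² (R(q) = -3 + ((q² + q*q) + q) = -3 + ((q² + q²) + q) = -3 + (2*q² + q) = -3 + (q + 2*q²) = -3 + q + 2*q²)
1/(R(a(V)) - 995256) = 1/((-3 + (15 + 1/20)/(2*(1/20)) + 2*((15 + 1/20)/(2*(1/20)))²) - 995256) = 1/((-3 + (½)*20*(301/20) + 2*((½)*20*(301/20))²) - 995256) = 1/((-3 + 301/2 + 2*(301/2)²) - 995256) = 1/((-3 + 301/2 + 2*(90601/4)) - 995256) = 1/((-3 + 301/2 + 90601/2) - 995256) = 1/(45448 - 995256) = 1/(-949808) = -1/949808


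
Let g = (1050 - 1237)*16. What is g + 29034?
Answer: 26042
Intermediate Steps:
g = -2992 (g = -187*16 = -2992)
g + 29034 = -2992 + 29034 = 26042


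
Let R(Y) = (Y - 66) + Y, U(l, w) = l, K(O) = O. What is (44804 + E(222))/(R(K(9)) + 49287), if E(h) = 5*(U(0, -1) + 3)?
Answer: 44819/49239 ≈ 0.91023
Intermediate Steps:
E(h) = 15 (E(h) = 5*(0 + 3) = 5*3 = 15)
R(Y) = -66 + 2*Y (R(Y) = (-66 + Y) + Y = -66 + 2*Y)
(44804 + E(222))/(R(K(9)) + 49287) = (44804 + 15)/((-66 + 2*9) + 49287) = 44819/((-66 + 18) + 49287) = 44819/(-48 + 49287) = 44819/49239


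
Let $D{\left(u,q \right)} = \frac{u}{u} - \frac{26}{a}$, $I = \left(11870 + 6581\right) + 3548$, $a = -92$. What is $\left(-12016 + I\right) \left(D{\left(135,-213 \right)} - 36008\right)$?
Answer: $- \frac{16534932747}{46} \approx -3.5946 \cdot 10^{8}$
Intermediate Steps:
$I = 21999$ ($I = 18451 + 3548 = 21999$)
$D{\left(u,q \right)} = \frac{59}{46}$ ($D{\left(u,q \right)} = \frac{u}{u} - \frac{26}{-92} = 1 - - \frac{13}{46} = 1 + \frac{13}{46} = \frac{59}{46}$)
$\left(-12016 + I\right) \left(D{\left(135,-213 \right)} - 36008\right) = \left(-12016 + 21999\right) \left(\frac{59}{46} - 36008\right) = 9983 \left(- \frac{1656309}{46}\right) = - \frac{16534932747}{46}$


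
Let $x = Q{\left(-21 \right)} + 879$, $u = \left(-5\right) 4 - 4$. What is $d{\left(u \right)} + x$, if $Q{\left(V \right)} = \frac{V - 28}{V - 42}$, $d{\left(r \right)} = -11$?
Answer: $\frac{7819}{9} \approx 868.78$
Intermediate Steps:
$u = -24$ ($u = -20 - 4 = -24$)
$Q{\left(V \right)} = \frac{-28 + V}{-42 + V}$
$x = \frac{7918}{9}$ ($x = \frac{-28 - 21}{-42 - 21} + 879 = \frac{1}{-63} \left(-49\right) + 879 = \left(- \frac{1}{63}\right) \left(-49\right) + 879 = \frac{7}{9} + 879 = \frac{7918}{9} \approx 879.78$)
$d{\left(u \right)} + x = -11 + \frac{7918}{9} = \frac{7819}{9}$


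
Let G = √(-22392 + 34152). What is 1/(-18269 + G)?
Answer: -18269/333744601 - 28*√15/333744601 ≈ -5.5064e-5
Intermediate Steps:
G = 28*√15 (G = √11760 = 28*√15 ≈ 108.44)
1/(-18269 + G) = 1/(-18269 + 28*√15)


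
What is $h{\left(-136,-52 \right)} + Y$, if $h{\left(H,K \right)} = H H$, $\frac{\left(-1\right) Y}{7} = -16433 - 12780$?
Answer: $222987$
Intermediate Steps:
$Y = 204491$ ($Y = - 7 \left(-16433 - 12780\right) = \left(-7\right) \left(-29213\right) = 204491$)
$h{\left(H,K \right)} = H^{2}$
$h{\left(-136,-52 \right)} + Y = \left(-136\right)^{2} + 204491 = 18496 + 204491 = 222987$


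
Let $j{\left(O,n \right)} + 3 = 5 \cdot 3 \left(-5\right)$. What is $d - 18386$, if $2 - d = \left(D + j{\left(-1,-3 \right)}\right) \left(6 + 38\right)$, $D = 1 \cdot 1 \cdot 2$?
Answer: $-15040$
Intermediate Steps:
$D = 2$ ($D = 1 \cdot 2 = 2$)
$j{\left(O,n \right)} = -78$ ($j{\left(O,n \right)} = -3 + 5 \cdot 3 \left(-5\right) = -3 + 15 \left(-5\right) = -3 - 75 = -78$)
$d = 3346$ ($d = 2 - \left(2 - 78\right) \left(6 + 38\right) = 2 - \left(-76\right) 44 = 2 - -3344 = 2 + 3344 = 3346$)
$d - 18386 = 3346 - 18386 = -15040$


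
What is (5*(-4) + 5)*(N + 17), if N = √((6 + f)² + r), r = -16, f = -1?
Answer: -300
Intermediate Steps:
N = 3 (N = √((6 - 1)² - 16) = √(5² - 16) = √(25 - 16) = √9 = 3)
(5*(-4) + 5)*(N + 17) = (5*(-4) + 5)*(3 + 17) = (-20 + 5)*20 = -15*20 = -300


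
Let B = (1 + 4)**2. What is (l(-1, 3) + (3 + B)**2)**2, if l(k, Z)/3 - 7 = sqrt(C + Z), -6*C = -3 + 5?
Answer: 648049 + 3220*sqrt(6) ≈ 6.5594e+5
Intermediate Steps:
C = -1/3 (C = -(-3 + 5)/6 = -1/6*2 = -1/3 ≈ -0.33333)
l(k, Z) = 21 + 3*sqrt(-1/3 + Z)
B = 25 (B = 5**2 = 25)
(l(-1, 3) + (3 + B)**2)**2 = ((21 + sqrt(-3 + 9*3)) + (3 + 25)**2)**2 = ((21 + sqrt(-3 + 27)) + 28**2)**2 = ((21 + sqrt(24)) + 784)**2 = ((21 + 2*sqrt(6)) + 784)**2 = (805 + 2*sqrt(6))**2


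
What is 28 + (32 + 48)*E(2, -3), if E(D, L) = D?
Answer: 188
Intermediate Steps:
28 + (32 + 48)*E(2, -3) = 28 + (32 + 48)*2 = 28 + 80*2 = 28 + 160 = 188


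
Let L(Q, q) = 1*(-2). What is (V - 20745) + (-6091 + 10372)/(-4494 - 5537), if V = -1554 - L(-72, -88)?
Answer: -223665488/10031 ≈ -22297.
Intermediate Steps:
L(Q, q) = -2
V = -1552 (V = -1554 - 1*(-2) = -1554 + 2 = -1552)
(V - 20745) + (-6091 + 10372)/(-4494 - 5537) = (-1552 - 20745) + (-6091 + 10372)/(-4494 - 5537) = -22297 + 4281/(-10031) = -22297 + 4281*(-1/10031) = -22297 - 4281/10031 = -223665488/10031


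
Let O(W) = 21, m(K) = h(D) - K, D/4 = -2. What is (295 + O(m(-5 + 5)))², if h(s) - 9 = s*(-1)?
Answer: 99856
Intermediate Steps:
D = -8 (D = 4*(-2) = -8)
h(s) = 9 - s (h(s) = 9 + s*(-1) = 9 - s)
m(K) = 17 - K (m(K) = (9 - 1*(-8)) - K = (9 + 8) - K = 17 - K)
(295 + O(m(-5 + 5)))² = (295 + 21)² = 316² = 99856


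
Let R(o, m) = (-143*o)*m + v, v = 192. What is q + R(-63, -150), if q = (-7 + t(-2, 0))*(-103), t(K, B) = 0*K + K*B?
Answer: -1350437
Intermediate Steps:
t(K, B) = B*K (t(K, B) = 0 + B*K = B*K)
R(o, m) = 192 - 143*m*o (R(o, m) = (-143*o)*m + 192 = -143*m*o + 192 = 192 - 143*m*o)
q = 721 (q = (-7 + 0*(-2))*(-103) = (-7 + 0)*(-103) = -7*(-103) = 721)
q + R(-63, -150) = 721 + (192 - 143*(-150)*(-63)) = 721 + (192 - 1351350) = 721 - 1351158 = -1350437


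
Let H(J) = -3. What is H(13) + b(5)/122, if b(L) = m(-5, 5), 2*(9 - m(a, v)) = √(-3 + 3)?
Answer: -357/122 ≈ -2.9262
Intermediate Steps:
m(a, v) = 9 (m(a, v) = 9 - √(-3 + 3)/2 = 9 - √0/2 = 9 - ½*0 = 9 + 0 = 9)
b(L) = 9
H(13) + b(5)/122 = -3 + 9/122 = -357/122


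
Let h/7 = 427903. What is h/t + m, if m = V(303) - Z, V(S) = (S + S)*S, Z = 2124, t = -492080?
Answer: 89306572199/492080 ≈ 1.8149e+5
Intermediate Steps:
h = 2995321 (h = 7*427903 = 2995321)
V(S) = 2*S² (V(S) = (2*S)*S = 2*S²)
m = 181494 (m = 2*303² - 1*2124 = 2*91809 - 2124 = 183618 - 2124 = 181494)
h/t + m = 2995321/(-492080) + 181494 = 2995321*(-1/492080) + 181494 = -2995321/492080 + 181494 = 89306572199/492080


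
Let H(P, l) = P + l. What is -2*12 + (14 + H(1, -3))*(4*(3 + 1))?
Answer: 168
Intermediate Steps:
-2*12 + (14 + H(1, -3))*(4*(3 + 1)) = -2*12 + (14 + (1 - 3))*(4*(3 + 1)) = -24 + (14 - 2)*(4*4) = -24 + 12*16 = -24 + 192 = 168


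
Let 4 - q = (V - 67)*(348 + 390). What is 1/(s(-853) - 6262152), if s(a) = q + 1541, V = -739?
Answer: -1/5665779 ≈ -1.7650e-7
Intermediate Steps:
q = 594832 (q = 4 - (-739 - 67)*(348 + 390) = 4 - (-806)*738 = 4 - 1*(-594828) = 4 + 594828 = 594832)
s(a) = 596373 (s(a) = 594832 + 1541 = 596373)
1/(s(-853) - 6262152) = 1/(596373 - 6262152) = 1/(-5665779) = -1/5665779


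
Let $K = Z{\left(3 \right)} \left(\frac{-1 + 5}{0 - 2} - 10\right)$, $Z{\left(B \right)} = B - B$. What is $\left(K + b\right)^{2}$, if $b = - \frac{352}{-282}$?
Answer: $\frac{30976}{19881} \approx 1.5581$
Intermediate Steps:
$Z{\left(B \right)} = 0$
$K = 0$ ($K = 0 \left(\frac{-1 + 5}{0 - 2} - 10\right) = 0 \left(\frac{4}{-2} - 10\right) = 0 \left(4 \left(- \frac{1}{2}\right) - 10\right) = 0 \left(-2 - 10\right) = 0 \left(-12\right) = 0$)
$b = \frac{176}{141}$ ($b = \left(-352\right) \left(- \frac{1}{282}\right) = \frac{176}{141} \approx 1.2482$)
$\left(K + b\right)^{2} = \left(0 + \frac{176}{141}\right)^{2} = \left(\frac{176}{141}\right)^{2} = \frac{30976}{19881}$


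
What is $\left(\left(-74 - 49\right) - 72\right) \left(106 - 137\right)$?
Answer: $6045$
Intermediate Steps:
$\left(\left(-74 - 49\right) - 72\right) \left(106 - 137\right) = \left(\left(-74 - 49\right) - 72\right) \left(-31\right) = \left(-123 - 72\right) \left(-31\right) = \left(-195\right) \left(-31\right) = 6045$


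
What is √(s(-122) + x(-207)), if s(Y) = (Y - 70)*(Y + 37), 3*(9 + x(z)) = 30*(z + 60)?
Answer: 3*√1649 ≈ 121.82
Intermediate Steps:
x(z) = 591 + 10*z (x(z) = -9 + (30*(z + 60))/3 = -9 + (30*(60 + z))/3 = -9 + (1800 + 30*z)/3 = -9 + (600 + 10*z) = 591 + 10*z)
s(Y) = (-70 + Y)*(37 + Y)
√(s(-122) + x(-207)) = √((-2590 + (-122)² - 33*(-122)) + (591 + 10*(-207))) = √((-2590 + 14884 + 4026) + (591 - 2070)) = √(16320 - 1479) = √14841 = 3*√1649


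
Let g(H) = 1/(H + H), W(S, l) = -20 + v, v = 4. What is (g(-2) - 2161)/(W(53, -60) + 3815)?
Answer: -8645/15196 ≈ -0.56890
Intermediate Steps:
W(S, l) = -16 (W(S, l) = -20 + 4 = -16)
g(H) = 1/(2*H)
(g(-2) - 2161)/(W(53, -60) + 3815) = ((1/2)/(-2) - 2161)/(-16 + 3815) = ((1/2)*(-1/2) - 2161)/3799 = (-1/4 - 2161)*(1/3799) = -8645/4*1/3799 = -8645/15196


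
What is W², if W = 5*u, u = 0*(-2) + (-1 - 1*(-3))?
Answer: 100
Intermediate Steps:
u = 2 (u = 0 + (-1 + 3) = 0 + 2 = 2)
W = 10 (W = 5*2 = 10)
W² = 10² = 100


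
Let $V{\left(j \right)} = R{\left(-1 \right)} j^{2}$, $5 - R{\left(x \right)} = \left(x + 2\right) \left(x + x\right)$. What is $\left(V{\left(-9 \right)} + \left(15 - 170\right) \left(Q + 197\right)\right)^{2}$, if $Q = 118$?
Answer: $2328834564$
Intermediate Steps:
$R{\left(x \right)} = 5 - 2 x \left(2 + x\right)$ ($R{\left(x \right)} = 5 - \left(x + 2\right) \left(x + x\right) = 5 - \left(2 + x\right) 2 x = 5 - 2 x \left(2 + x\right)$)
$V{\left(j \right)} = 7 j^{2}$ ($V{\left(j \right)} = \left(5 - -4 - 2 \left(-1\right)^{2}\right) j^{2} = \left(5 + 4 - 2\right) j^{2} = 7 j^{2}$)
$\left(V{\left(-9 \right)} + \left(15 - 170\right) \left(Q + 197\right)\right)^{2} = \left(7 \left(-9\right)^{2} + \left(15 - 170\right) \left(118 + 197\right)\right)^{2} = \left(7 \cdot 81 - 48825\right)^{2} = \left(567 - 48825\right)^{2} = \left(-48258\right)^{2} = 2328834564$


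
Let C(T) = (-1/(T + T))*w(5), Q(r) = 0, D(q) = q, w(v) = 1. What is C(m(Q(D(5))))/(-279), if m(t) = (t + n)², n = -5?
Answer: 1/13950 ≈ 7.1685e-5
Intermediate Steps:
m(t) = (-5 + t)² (m(t) = (t - 5)² = (-5 + t)²)
C(T) = -1/(2*T) (C(T) = -1/(T + T)*1 = -1/(2*T)*1 = -1/(2*T))
C(m(Q(D(5))))/(-279) = (-1/(2*(-5 + 0)²))/(-279) = -(-1)/(558*((-5)²)) = -(-1)/(558*25) = -1/279*(-1/50) = 1/13950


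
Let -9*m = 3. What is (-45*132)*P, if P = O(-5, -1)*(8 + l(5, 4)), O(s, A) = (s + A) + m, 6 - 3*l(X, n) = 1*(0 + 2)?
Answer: 351120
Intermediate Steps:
m = -⅓ (m = -⅑*3 = -⅓ ≈ -0.33333)
l(X, n) = 4/3 (l(X, n) = 2 - (0 + 2)/3 = 2 - 2/3 = 2 - ⅓*2 = 2 - ⅔ = 4/3)
O(s, A) = -⅓ + A + s (O(s, A) = (s + A) - ⅓ = (A + s) - ⅓ = -⅓ + A + s)
P = -532/9 (P = (-⅓ - 1 - 5)*(8 + 4/3) = -19/3*28/3 = -532/9 ≈ -59.111)
(-45*132)*P = -45*132*(-532/9) = -5940*(-532/9) = 351120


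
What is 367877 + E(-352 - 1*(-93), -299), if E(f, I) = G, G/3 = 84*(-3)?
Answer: 367121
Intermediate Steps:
G = -756 (G = 3*(84*(-3)) = 3*(-252) = -756)
E(f, I) = -756
367877 + E(-352 - 1*(-93), -299) = 367877 - 756 = 367121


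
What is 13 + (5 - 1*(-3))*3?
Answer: 37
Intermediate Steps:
13 + (5 - 1*(-3))*3 = 13 + (5 + 3)*3 = 13 + 8*3 = 13 + 24 = 37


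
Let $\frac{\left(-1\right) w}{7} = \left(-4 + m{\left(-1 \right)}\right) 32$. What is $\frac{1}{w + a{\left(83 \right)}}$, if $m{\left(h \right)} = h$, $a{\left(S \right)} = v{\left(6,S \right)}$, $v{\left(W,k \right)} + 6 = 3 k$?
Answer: $\frac{1}{1363} \approx 0.00073368$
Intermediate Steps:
$v{\left(W,k \right)} = -6 + 3 k$
$a{\left(S \right)} = -6 + 3 S$
$w = 1120$ ($w = - 7 \left(-4 - 1\right) 32 = - 7 \left(\left(-5\right) 32\right) = \left(-7\right) \left(-160\right) = 1120$)
$\frac{1}{w + a{\left(83 \right)}} = \frac{1}{1120 + \left(-6 + 3 \cdot 83\right)} = \frac{1}{1120 + \left(-6 + 249\right)} = \frac{1}{1120 + 243} = \frac{1}{1363}$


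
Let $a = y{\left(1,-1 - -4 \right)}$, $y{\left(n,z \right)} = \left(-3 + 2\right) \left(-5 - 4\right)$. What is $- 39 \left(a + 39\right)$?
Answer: $-1872$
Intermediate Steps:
$y{\left(n,z \right)} = 9$ ($y{\left(n,z \right)} = \left(-1\right) \left(-9\right) = 9$)
$a = 9$
$- 39 \left(a + 39\right) = - 39 \left(9 + 39\right) = \left(-39\right) 48 = -1872$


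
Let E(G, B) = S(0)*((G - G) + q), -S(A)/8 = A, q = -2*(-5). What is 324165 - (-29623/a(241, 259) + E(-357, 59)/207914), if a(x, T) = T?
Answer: 83988358/259 ≈ 3.2428e+5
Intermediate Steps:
q = 10
S(A) = -8*A
E(G, B) = 0 (E(G, B) = (-8*0)*((G - G) + 10) = 0*(0 + 10) = 0*10 = 0)
324165 - (-29623/a(241, 259) + E(-357, 59)/207914) = 324165 - (-29623/259 + 0/207914) = 324165 - (-29623*1/259 + 0*(1/207914)) = 324165 - (-29623/259 + 0) = 324165 - 1*(-29623/259) = 324165 + 29623/259 = 83988358/259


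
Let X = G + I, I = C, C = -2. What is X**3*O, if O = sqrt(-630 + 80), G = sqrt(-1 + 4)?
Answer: I*(-130*sqrt(22) + 75*sqrt(66)) ≈ -0.45117*I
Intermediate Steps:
I = -2
G = sqrt(3) ≈ 1.7320
X = -2 + sqrt(3) (X = sqrt(3) - 2 = -2 + sqrt(3) ≈ -0.26795)
O = 5*I*sqrt(22) (O = sqrt(-550) = 5*I*sqrt(22) ≈ 23.452*I)
X**3*O = (-2 + sqrt(3))**3*(5*I*sqrt(22)) = 5*I*sqrt(22)*(-2 + sqrt(3))**3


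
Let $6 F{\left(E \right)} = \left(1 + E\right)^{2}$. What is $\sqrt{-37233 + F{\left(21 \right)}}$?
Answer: $\frac{i \sqrt{334371}}{3} \approx 192.75 i$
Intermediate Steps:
$F{\left(E \right)} = \frac{\left(1 + E\right)^{2}}{6}$
$\sqrt{-37233 + F{\left(21 \right)}} = \sqrt{-37233 + \frac{\left(1 + 21\right)^{2}}{6}} = \sqrt{-37233 + \frac{22^{2}}{6}} = \sqrt{-37233 + \frac{1}{6} \cdot 484} = \sqrt{-37233 + \frac{242}{3}} = \sqrt{- \frac{111457}{3}} = \frac{i \sqrt{334371}}{3}$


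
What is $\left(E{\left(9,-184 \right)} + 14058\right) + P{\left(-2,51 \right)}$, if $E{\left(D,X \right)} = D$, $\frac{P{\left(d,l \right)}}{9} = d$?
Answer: $14049$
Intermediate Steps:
$P{\left(d,l \right)} = 9 d$
$\left(E{\left(9,-184 \right)} + 14058\right) + P{\left(-2,51 \right)} = \left(9 + 14058\right) + 9 \left(-2\right) = 14067 - 18 = 14049$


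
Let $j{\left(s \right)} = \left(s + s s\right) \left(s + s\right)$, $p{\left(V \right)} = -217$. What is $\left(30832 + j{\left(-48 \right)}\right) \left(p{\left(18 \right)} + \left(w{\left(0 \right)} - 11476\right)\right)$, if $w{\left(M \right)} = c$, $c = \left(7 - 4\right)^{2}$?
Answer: $2170232896$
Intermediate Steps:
$c = 9$ ($c = 3^{2} = 9$)
$w{\left(M \right)} = 9$
$j{\left(s \right)} = 2 s \left(s + s^{2}\right)$ ($j{\left(s \right)} = \left(s + s^{2}\right) 2 s = 2 s \left(s + s^{2}\right)$)
$\left(30832 + j{\left(-48 \right)}\right) \left(p{\left(18 \right)} + \left(w{\left(0 \right)} - 11476\right)\right) = \left(30832 + 2 \left(-48\right)^{2} \left(1 - 48\right)\right) \left(-217 + \left(9 - 11476\right)\right) = \left(30832 + 2 \cdot 2304 \left(-47\right)\right) \left(-217 - 11467\right) = \left(30832 - 216576\right) \left(-11684\right) = \left(-185744\right) \left(-11684\right) = 2170232896$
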